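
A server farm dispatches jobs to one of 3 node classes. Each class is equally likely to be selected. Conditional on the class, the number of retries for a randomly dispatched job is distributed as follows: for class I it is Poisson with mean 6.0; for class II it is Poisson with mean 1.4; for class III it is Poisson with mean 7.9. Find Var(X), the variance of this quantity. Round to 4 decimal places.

Per component, I: μ=6, E[X²]=42; II: μ=1.4, E[X²]=3.36; III: μ=7.9, E[X²]=70.31.
E[X] = 0.333333·6 + 0.333333·1.4 + 0.333333·7.9 = 5.1.
E[X²] = 0.333333·42 + 0.333333·3.36 + 0.333333·70.31 = 38.5567.
Var(X) = E[X²] − (E[X])² = 38.5567 − 26.01 = 12.5467.

12.5467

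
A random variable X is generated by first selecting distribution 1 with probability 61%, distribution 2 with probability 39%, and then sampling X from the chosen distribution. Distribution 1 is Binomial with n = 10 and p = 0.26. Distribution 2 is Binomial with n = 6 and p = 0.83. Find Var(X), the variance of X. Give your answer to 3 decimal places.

2.851

Per component, 1: μ=2.6, E[X²]=8.684; 2: μ=4.98, E[X²]=25.647.
E[X] = 0.61·2.6 + 0.39·4.98 = 3.5282.
E[X²] = 0.61·8.684 + 0.39·25.647 = 15.2996.
Var(X) = E[X²] − (E[X])² = 15.2996 − 12.4482 = 2.85137.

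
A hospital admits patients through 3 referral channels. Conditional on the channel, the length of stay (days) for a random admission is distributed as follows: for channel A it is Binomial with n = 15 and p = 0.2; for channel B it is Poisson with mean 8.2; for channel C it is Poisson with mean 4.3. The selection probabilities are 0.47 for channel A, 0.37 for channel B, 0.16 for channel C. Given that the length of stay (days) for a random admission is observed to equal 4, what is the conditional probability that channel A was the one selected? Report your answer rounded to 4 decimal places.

0.6378

Likelihoods P(X=4 | ·): A: 0.187604; B: 0.0517404; C: 0.193284.
Posterior ∝ prior × likelihood. Numerator for A: 0.47·0.187604 = 0.088174.
Normalizing constant: 0.47·0.187604 + 0.37·0.0517404 + 0.16·0.193284 = 0.138243.
P(A | observation) = 0.088174 / 0.138243 = 0.637817.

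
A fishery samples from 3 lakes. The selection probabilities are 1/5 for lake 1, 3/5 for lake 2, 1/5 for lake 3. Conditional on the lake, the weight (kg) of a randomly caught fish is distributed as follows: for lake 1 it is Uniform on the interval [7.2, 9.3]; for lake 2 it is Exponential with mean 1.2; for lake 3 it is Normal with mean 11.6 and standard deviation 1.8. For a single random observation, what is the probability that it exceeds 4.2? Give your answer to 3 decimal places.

0.418

Conditional on each lake, P(X > 4.2): 1: 1; 2: 0.0301974; 3: 0.99998.
By total probability, P(X > 4.2) = 0.2·1 + 0.6·0.0301974 + 0.2·0.99998 = 0.418114.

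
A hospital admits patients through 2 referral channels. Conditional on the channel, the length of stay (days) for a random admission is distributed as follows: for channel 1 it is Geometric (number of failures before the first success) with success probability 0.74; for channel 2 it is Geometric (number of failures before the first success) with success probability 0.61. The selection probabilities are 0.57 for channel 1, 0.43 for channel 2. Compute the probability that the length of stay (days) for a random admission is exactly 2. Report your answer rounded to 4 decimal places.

Conditional on each channel, P(X = 2): 1: 0.050024; 2: 0.092781.
By total probability, P(X = 2) = 0.57·0.050024 + 0.43·0.092781 = 0.0684095.

0.0684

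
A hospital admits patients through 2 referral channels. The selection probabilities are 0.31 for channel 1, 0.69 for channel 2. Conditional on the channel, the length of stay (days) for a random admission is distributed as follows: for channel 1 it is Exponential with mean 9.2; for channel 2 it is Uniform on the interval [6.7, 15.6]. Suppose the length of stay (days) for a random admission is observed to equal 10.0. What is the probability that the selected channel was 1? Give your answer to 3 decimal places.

Likelihoods f(10.0 | ·): 1: 0.0366567; 2: 0.11236.
Posterior ∝ prior × likelihood. Numerator for 1: 0.31·0.0366567 = 0.0113636.
Normalizing constant: 0.31·0.0366567 + 0.69·0.11236 = 0.0888917.
P(1 | observation) = 0.0113636 / 0.0888917 = 0.127836.

0.128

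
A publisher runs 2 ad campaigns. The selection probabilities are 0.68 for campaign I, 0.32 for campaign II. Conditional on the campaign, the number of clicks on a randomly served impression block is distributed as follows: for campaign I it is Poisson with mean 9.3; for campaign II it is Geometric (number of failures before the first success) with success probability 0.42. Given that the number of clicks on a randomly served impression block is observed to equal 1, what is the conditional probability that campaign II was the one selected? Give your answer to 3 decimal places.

Likelihoods P(X=1 | ·): I: 0.000850245; II: 0.2436.
Posterior ∝ prior × likelihood. Numerator for II: 0.32·0.2436 = 0.077952.
Normalizing constant: 0.68·0.000850245 + 0.32·0.2436 = 0.0785302.
P(II | observation) = 0.077952 / 0.0785302 = 0.992638.

0.993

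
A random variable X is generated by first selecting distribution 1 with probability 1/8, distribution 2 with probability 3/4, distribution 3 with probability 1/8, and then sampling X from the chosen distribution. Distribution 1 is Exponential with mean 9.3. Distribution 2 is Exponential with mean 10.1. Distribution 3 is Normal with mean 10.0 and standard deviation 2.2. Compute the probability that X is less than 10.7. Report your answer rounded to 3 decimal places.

0.654

Conditional on each component, P(X < 10.7): 1: 0.683533; 2: 0.653338; 3: 0.624826.
By total probability, P(X < 10.7) = 0.125·0.683533 + 0.75·0.653338 + 0.125·0.624826 = 0.653549.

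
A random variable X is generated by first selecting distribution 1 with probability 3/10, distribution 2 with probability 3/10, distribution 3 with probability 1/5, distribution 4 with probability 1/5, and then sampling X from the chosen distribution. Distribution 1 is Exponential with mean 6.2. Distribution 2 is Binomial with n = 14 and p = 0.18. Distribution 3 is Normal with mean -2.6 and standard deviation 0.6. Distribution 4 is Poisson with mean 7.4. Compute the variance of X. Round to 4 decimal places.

Per component, 1: μ=6.2, E[X²]=76.88; 2: μ=2.52, E[X²]=8.4168; 3: μ=-2.6, E[X²]=7.12; 4: μ=7.4, E[X²]=62.16.
E[X] = 0.3·6.2 + 0.3·2.52 + 0.2·-2.6 + 0.2·7.4 = 3.576.
E[X²] = 0.3·76.88 + 0.3·8.4168 + 0.2·7.12 + 0.2·62.16 = 39.445.
Var(X) = E[X²] − (E[X])² = 39.445 − 12.7878 = 26.6573.

26.6573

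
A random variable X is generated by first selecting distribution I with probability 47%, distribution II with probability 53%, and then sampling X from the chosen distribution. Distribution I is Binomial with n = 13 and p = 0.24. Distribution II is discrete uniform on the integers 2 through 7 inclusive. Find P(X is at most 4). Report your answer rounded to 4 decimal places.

0.6497

Conditional on each component, P(X ≤ 4): I: 0.818436; II: 0.5.
By total probability, P(X ≤ 4) = 0.47·0.818436 + 0.53·0.5 = 0.649665.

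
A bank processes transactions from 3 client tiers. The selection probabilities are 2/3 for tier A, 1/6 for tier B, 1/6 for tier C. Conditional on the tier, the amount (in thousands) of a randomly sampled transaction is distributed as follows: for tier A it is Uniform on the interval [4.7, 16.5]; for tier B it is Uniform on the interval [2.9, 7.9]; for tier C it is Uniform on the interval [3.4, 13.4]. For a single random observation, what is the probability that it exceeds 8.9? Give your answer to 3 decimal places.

Conditional on each tier, P(X > 8.9): A: 0.644068; B: 0; C: 0.45.
By total probability, P(X > 8.9) = 0.666667·0.644068 + 0.166667·0 + 0.166667·0.45 = 0.504379.

0.504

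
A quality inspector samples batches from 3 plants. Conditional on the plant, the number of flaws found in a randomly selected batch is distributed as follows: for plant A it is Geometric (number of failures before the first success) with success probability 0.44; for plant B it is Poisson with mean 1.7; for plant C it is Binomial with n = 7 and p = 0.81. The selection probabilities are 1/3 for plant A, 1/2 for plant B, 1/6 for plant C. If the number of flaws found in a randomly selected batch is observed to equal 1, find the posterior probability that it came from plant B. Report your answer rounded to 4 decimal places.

0.6539

Likelihoods P(X=1 | ·): A: 0.2464; B: 0.310562; C: 0.00026675.
Posterior ∝ prior × likelihood. Numerator for B: 0.5·0.310562 = 0.155281.
Normalizing constant: 0.333333·0.2464 + 0.5·0.310562 + 0.166667·0.00026675 = 0.237459.
P(B | observation) = 0.155281 / 0.237459 = 0.653928.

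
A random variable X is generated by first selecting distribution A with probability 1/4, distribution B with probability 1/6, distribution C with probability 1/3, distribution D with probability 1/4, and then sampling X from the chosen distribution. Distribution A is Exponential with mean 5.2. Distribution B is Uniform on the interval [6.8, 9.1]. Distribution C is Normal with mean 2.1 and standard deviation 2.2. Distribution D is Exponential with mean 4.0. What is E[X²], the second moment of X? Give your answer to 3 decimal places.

35.211

For each component E[X²] = Var + (mean)², giving A: 54.08; B: 63.6433; C: 9.25; D: 32.
Overall E[X²] = 0.25·54.08 + 0.166667·63.6433 + 0.333333·9.25 + 0.25·32 = 35.2106.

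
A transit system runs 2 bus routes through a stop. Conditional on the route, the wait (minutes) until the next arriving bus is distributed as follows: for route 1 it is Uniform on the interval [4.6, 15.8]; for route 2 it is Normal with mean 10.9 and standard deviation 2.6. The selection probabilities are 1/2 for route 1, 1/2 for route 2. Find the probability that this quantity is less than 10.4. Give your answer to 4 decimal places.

0.4708

Conditional on each route, P(X < 10.4): 1: 0.517857; 2: 0.423751.
By total probability, P(X < 10.4) = 0.5·0.517857 + 0.5·0.423751 = 0.470804.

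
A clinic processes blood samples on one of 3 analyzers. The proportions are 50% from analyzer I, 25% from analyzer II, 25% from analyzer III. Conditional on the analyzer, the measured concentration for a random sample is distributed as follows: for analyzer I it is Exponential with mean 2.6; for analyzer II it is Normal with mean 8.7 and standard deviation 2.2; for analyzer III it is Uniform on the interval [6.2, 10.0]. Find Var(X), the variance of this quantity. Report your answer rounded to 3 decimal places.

Per component, I: μ=2.6, E[X²]=13.52; II: μ=8.7, E[X²]=80.53; III: μ=8.1, E[X²]=66.8133.
E[X] = 0.5·2.6 + 0.25·8.7 + 0.25·8.1 = 5.5.
E[X²] = 0.5·13.52 + 0.25·80.53 + 0.25·66.8133 = 43.5958.
Var(X) = E[X²] − (E[X])² = 43.5958 − 30.25 = 13.3458.

13.346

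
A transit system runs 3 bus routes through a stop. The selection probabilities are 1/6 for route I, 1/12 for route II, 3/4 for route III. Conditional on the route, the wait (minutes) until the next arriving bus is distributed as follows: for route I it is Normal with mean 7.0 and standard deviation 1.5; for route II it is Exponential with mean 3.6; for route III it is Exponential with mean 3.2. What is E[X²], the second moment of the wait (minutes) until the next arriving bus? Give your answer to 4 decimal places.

For each component E[X²] = Var + (mean)², giving I: 51.25; II: 25.92; III: 20.48.
Overall E[X²] = 0.166667·51.25 + 0.0833333·25.92 + 0.75·20.48 = 26.0617.

26.0617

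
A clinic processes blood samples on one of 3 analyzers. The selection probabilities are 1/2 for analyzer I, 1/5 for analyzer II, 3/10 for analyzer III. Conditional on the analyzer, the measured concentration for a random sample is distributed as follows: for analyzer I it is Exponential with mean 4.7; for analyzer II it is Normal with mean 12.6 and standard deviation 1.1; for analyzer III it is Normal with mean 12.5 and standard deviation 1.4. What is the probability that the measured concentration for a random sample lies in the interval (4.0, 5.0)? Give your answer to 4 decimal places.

0.0409

Conditional on each analyzer, P(4.0 < X < 5.0): I: 0.081829; II: 2.43616e-12; III: 4.16402e-08.
By total probability, P(4.0 < X < 5.0) = 0.5·0.081829 + 0.2·2.43616e-12 + 0.3·4.16402e-08 = 0.0409145.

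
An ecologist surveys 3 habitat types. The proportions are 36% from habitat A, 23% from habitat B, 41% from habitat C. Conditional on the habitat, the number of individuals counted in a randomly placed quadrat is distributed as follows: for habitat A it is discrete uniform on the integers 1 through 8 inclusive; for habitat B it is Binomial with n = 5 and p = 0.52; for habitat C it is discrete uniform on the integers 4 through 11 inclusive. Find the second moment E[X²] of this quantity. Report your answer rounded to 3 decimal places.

For each component E[X²] = Var + (mean)², giving A: 25.5; B: 8.008; C: 61.5.
Overall E[X²] = 0.36·25.5 + 0.23·8.008 + 0.41·61.5 = 36.2368.

36.237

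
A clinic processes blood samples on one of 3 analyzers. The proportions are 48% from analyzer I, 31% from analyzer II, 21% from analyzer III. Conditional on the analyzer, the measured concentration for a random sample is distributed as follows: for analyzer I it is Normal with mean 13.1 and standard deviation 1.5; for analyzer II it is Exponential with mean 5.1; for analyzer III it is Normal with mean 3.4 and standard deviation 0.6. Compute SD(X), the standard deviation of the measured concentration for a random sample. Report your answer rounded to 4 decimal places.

Per component, I: μ=13.1, E[X²]=173.86; II: μ=5.1, E[X²]=52.02; III: μ=3.4, E[X²]=11.92.
E[X] = 0.48·13.1 + 0.31·5.1 + 0.21·3.4 = 8.583.
E[X²] = 0.48·173.86 + 0.31·52.02 + 0.21·11.92 = 102.082.
Var(X) = E[X²] − (E[X])² = 102.082 − 73.6679 = 28.4143.
SD(X) = √28.4143 = 5.33051.

5.3305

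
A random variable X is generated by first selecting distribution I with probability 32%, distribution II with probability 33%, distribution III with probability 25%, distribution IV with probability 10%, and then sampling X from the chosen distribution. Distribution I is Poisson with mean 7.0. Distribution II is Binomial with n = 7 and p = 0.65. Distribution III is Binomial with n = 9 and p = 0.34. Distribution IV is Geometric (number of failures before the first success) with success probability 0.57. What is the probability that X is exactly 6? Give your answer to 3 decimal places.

Conditional on each component, P(X = 6): I: 0.149003; II: 0.184776; III: 0.0373065; IV: 0.00360318.
By total probability, P(X = 6) = 0.32·0.149003 + 0.33·0.184776 + 0.25·0.0373065 + 0.1·0.00360318 = 0.118344.

0.118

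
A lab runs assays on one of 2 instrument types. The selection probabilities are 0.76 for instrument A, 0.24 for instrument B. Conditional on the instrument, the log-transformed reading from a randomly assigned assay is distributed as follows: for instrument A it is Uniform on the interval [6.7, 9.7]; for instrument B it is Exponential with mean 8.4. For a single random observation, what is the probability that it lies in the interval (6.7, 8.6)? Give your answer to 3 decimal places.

Conditional on each instrument, P(6.7 < X < 8.6): A: 0.633333; B: 0.0911762.
By total probability, P(6.7 < X < 8.6) = 0.76·0.633333 + 0.24·0.0911762 = 0.503216.

0.503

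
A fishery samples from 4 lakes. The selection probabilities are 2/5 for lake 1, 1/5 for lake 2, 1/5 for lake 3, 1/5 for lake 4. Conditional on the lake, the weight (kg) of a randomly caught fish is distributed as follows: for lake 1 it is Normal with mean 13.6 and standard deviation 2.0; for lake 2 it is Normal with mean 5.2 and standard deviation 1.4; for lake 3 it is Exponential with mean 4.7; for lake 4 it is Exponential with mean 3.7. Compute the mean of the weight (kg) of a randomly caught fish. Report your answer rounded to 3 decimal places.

8.160

Component means — 1: 13.6; 2: 5.2; 3: 4.7; 4: 3.7.
E[X] = 0.4·13.6 + 0.2·5.2 + 0.2·4.7 + 0.2·3.7 = 8.16.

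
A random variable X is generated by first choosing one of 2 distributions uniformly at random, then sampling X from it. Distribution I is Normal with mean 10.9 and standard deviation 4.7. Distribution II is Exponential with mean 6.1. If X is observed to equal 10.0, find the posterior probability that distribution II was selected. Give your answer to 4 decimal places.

Likelihoods f(10.0 | ·): I: 0.0833393; II: 0.0318209.
Posterior ∝ prior × likelihood. Numerator for II: 0.5·0.0318209 = 0.0159104.
Normalizing constant: 0.5·0.0833393 + 0.5·0.0318209 = 0.0575801.
P(II | observation) = 0.0159104 / 0.0575801 = 0.276318.

0.2763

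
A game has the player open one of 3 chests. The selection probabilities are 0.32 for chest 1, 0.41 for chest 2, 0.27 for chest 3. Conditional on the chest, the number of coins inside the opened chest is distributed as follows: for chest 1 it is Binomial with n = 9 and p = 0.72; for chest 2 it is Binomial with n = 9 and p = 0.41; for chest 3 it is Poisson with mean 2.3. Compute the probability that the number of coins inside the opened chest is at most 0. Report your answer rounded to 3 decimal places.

Conditional on each chest, P(X ≤ 0): 1: 1.05785e-05; 2: 0.008663; 3: 0.100259.
By total probability, P(X ≤ 0) = 0.32·1.05785e-05 + 0.41·0.008663 + 0.27·0.100259 = 0.0306251.

0.031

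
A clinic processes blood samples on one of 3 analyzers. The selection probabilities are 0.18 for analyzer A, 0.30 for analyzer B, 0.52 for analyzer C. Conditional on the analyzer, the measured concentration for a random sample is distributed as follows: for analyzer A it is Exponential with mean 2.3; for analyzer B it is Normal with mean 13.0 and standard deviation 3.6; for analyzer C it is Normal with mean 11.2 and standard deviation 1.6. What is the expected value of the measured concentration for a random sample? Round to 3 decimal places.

Component means — A: 2.3; B: 13; C: 11.2.
E[X] = 0.18·2.3 + 0.3·13 + 0.52·11.2 = 10.138.

10.138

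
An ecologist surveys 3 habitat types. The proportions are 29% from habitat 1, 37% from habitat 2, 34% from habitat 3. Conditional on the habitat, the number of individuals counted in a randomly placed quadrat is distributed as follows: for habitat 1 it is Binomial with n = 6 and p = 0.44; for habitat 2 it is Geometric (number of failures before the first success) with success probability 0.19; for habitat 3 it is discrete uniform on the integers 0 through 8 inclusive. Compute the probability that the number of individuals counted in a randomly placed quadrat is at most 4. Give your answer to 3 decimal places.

Conditional on each habitat, P(X ≤ 4): 1: 0.937332; 2: 0.651322; 3: 0.555556.
By total probability, P(X ≤ 4) = 0.29·0.937332 + 0.37·0.651322 + 0.34·0.555556 = 0.701704.

0.702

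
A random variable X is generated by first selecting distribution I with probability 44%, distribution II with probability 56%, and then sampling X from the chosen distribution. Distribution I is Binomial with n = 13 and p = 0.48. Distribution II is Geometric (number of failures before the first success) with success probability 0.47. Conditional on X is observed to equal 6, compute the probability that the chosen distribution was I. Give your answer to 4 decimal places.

0.9421

Likelihoods P(X=6 | ·): I: 0.215769; II: 0.0104172.
Posterior ∝ prior × likelihood. Numerator for I: 0.44·0.215769 = 0.0949382.
Normalizing constant: 0.44·0.215769 + 0.56·0.0104172 = 0.100772.
P(I | observation) = 0.0949382 / 0.100772 = 0.94211.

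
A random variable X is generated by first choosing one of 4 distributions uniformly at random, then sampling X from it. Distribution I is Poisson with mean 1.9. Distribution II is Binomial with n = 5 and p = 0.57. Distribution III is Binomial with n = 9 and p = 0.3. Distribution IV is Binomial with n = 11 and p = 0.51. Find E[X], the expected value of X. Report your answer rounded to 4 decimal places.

Component means — I: 1.9; II: 2.85; III: 2.7; IV: 5.61.
E[X] = 0.25·1.9 + 0.25·2.85 + 0.25·2.7 + 0.25·5.61 = 3.265.

3.2650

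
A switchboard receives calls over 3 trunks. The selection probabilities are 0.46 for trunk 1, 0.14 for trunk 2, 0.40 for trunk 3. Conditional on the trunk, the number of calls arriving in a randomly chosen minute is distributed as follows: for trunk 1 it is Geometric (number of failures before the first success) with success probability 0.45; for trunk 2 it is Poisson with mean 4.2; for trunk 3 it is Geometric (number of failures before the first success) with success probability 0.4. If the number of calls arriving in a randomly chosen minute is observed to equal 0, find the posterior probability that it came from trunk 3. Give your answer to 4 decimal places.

0.4335

Likelihoods P(X=0 | ·): 1: 0.45; 2: 0.0149956; 3: 0.4.
Posterior ∝ prior × likelihood. Numerator for 3: 0.4·0.4 = 0.16.
Normalizing constant: 0.46·0.45 + 0.14·0.0149956 + 0.4·0.4 = 0.369099.
P(3 | observation) = 0.16 / 0.369099 = 0.433488.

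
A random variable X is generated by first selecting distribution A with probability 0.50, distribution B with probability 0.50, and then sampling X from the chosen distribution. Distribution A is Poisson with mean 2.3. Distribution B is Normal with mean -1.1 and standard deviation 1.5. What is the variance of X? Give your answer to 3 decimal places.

5.165

Per component, A: μ=2.3, E[X²]=7.59; B: μ=-1.1, E[X²]=3.46.
E[X] = 0.5·2.3 + 0.5·-1.1 = 0.6.
E[X²] = 0.5·7.59 + 0.5·3.46 = 5.525.
Var(X) = E[X²] − (E[X])² = 5.525 − 0.36 = 5.165.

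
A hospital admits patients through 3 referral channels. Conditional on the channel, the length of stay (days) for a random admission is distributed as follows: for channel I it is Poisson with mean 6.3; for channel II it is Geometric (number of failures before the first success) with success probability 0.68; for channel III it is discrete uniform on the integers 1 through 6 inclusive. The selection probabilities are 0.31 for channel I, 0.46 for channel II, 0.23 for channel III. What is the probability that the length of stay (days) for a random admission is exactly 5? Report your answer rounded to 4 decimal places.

Conditional on each channel, P(X = 5): I: 0.151868; II: 0.0022817; III: 0.166667.
By total probability, P(X = 5) = 0.31·0.151868 + 0.46·0.0022817 + 0.23·0.166667 = 0.086462.

0.0865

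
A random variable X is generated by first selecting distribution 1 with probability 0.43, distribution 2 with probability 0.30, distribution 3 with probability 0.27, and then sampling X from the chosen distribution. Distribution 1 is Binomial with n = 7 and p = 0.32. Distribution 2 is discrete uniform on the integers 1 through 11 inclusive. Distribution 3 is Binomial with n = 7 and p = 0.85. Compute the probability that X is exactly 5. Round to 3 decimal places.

Conditional on each component, P(X = 5): 1: 0.0325827; 2: 0.0909091; 3: 0.209651.
By total probability, P(X = 5) = 0.43·0.0325827 + 0.3·0.0909091 + 0.27·0.209651 = 0.097889.

0.098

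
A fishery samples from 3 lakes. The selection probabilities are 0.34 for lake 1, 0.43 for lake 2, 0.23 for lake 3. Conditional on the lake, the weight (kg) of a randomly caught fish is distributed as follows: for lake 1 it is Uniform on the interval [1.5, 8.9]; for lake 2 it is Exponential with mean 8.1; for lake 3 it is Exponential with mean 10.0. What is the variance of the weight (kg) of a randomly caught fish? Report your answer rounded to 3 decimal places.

Per component, 1: μ=5.2, E[X²]=31.6033; 2: μ=8.1, E[X²]=131.22; 3: μ=10, E[X²]=200.
E[X] = 0.34·5.2 + 0.43·8.1 + 0.23·10 = 7.551.
E[X²] = 0.34·31.6033 + 0.43·131.22 + 0.23·200 = 113.17.
Var(X) = E[X²] − (E[X])² = 113.17 − 57.0176 = 56.1521.

56.152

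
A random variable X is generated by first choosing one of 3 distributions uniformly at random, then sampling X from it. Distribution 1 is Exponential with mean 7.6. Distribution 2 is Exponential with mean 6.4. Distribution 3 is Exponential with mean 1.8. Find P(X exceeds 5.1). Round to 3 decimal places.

Conditional on each component, P(X > 5.1): 1: 0.51117; 2: 0.450735; 3: 0.0588165.
By total probability, P(X > 5.1) = 0.333333·0.51117 + 0.333333·0.450735 + 0.333333·0.0588165 = 0.340241.

0.340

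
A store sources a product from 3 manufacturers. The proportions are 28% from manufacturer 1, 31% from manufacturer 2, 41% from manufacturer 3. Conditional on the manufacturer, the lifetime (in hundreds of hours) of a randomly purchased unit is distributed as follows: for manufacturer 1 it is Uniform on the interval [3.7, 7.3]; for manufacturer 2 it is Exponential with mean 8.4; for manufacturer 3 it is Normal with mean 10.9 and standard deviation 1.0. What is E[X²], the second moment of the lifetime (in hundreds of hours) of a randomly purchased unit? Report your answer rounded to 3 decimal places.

101.642

For each component E[X²] = Var + (mean)², giving 1: 31.33; 2: 141.12; 3: 119.81.
Overall E[X²] = 0.28·31.33 + 0.31·141.12 + 0.41·119.81 = 101.642.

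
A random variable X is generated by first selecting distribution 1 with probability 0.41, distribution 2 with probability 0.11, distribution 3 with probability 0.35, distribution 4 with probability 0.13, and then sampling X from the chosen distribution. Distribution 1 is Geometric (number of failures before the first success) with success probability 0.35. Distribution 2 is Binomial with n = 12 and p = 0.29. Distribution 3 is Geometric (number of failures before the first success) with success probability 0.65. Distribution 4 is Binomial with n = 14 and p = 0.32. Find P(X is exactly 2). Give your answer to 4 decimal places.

0.1202

Conditional on each component, P(X = 2): 1: 0.147875; 2: 0.180686; 3: 0.079625; 4: 0.0910853.
By total probability, P(X = 2) = 0.41·0.147875 + 0.11·0.180686 + 0.35·0.079625 + 0.13·0.0910853 = 0.120214.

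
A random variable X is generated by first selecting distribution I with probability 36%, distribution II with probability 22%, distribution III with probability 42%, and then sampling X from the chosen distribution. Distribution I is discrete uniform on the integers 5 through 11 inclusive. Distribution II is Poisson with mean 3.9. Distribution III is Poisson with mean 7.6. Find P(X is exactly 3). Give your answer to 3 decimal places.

Conditional on each component, P(X = 3): I: 0; II: 0.200122; III: 0.0366144.
By total probability, P(X = 3) = 0.36·0 + 0.22·0.200122 + 0.42·0.0366144 = 0.0594048.

0.059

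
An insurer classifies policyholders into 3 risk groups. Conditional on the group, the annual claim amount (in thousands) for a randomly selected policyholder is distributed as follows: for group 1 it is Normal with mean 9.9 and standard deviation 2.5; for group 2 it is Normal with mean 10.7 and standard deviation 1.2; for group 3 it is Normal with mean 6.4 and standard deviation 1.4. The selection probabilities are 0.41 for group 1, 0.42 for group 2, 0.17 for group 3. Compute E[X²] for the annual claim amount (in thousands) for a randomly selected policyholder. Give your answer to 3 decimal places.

98.734

For each component E[X²] = Var + (mean)², giving 1: 104.26; 2: 115.93; 3: 42.92.
Overall E[X²] = 0.41·104.26 + 0.42·115.93 + 0.17·42.92 = 98.7336.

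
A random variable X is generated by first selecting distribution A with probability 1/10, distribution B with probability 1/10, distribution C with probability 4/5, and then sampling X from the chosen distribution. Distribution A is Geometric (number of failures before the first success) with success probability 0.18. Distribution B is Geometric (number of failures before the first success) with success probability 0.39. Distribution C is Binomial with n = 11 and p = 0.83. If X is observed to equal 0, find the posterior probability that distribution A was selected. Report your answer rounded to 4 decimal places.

0.3158

Likelihoods P(X=0 | ·): A: 0.18; B: 0.39; C: 3.42719e-09.
Posterior ∝ prior × likelihood. Numerator for A: 0.1·0.18 = 0.018.
Normalizing constant: 0.1·0.18 + 0.1·0.39 + 0.8·3.42719e-09 = 0.057.
P(A | observation) = 0.018 / 0.057 = 0.315789.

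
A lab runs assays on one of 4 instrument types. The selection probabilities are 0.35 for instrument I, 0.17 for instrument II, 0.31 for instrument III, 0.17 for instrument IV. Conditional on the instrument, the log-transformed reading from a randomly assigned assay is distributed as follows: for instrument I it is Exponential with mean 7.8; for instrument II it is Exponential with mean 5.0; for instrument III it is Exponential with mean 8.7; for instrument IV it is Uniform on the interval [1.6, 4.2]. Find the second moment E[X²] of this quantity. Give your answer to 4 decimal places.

For each component E[X²] = Var + (mean)², giving I: 121.68; II: 50; III: 151.38; IV: 8.97333.
Overall E[X²] = 0.35·121.68 + 0.17·50 + 0.31·151.38 + 0.17·8.97333 = 99.5413.

99.5413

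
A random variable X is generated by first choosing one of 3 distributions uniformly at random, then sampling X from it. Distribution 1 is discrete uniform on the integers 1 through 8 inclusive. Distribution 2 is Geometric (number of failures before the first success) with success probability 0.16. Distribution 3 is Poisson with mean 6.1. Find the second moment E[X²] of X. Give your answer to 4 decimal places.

43.0617

For each component E[X²] = Var + (mean)², giving 1: 25.5; 2: 60.375; 3: 43.31.
Overall E[X²] = 0.333333·25.5 + 0.333333·60.375 + 0.333333·43.31 = 43.0617.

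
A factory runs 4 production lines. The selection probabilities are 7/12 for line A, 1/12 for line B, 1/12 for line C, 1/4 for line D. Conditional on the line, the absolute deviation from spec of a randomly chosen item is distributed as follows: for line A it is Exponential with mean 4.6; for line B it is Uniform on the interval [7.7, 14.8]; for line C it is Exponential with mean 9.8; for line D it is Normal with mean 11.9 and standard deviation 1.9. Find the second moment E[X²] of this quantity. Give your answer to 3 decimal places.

87.895

For each component E[X²] = Var + (mean)², giving A: 42.32; B: 130.763; C: 192.08; D: 145.22.
Overall E[X²] = 0.583333·42.32 + 0.0833333·130.763 + 0.0833333·192.08 + 0.25·145.22 = 87.8953.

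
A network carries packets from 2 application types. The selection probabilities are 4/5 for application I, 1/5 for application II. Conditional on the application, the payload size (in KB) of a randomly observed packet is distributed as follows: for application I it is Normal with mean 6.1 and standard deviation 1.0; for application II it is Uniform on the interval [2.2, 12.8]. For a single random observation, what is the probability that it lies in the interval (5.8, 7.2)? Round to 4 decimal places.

Conditional on each application, P(5.8 < X < 7.2): I: 0.482245; II: 0.132075.
By total probability, P(5.8 < X < 7.2) = 0.8·0.482245 + 0.2·0.132075 = 0.412211.

0.4122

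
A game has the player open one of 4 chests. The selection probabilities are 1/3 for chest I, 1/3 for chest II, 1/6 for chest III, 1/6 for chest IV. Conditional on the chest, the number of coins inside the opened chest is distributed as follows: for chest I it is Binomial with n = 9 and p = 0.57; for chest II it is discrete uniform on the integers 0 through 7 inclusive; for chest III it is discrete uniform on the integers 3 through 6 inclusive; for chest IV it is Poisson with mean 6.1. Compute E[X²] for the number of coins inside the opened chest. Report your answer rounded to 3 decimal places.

26.143

For each component E[X²] = Var + (mean)², giving I: 28.5228; II: 17.5; III: 21.5; IV: 43.31.
Overall E[X²] = 0.333333·28.5228 + 0.333333·17.5 + 0.166667·21.5 + 0.166667·43.31 = 26.1426.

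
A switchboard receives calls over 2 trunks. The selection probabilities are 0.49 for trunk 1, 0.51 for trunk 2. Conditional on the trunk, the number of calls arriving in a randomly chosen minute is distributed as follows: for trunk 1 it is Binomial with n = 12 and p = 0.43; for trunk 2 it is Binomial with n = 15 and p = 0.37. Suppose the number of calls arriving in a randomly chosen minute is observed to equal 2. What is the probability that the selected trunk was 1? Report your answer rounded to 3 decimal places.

0.545

Likelihoods P(X=2 | ·): 1: 0.0441804; 2: 0.0354014.
Posterior ∝ prior × likelihood. Numerator for 1: 0.49·0.0441804 = 0.0216484.
Normalizing constant: 0.49·0.0441804 + 0.51·0.0354014 = 0.0397031.
P(1 | observation) = 0.0216484 / 0.0397031 = 0.545257.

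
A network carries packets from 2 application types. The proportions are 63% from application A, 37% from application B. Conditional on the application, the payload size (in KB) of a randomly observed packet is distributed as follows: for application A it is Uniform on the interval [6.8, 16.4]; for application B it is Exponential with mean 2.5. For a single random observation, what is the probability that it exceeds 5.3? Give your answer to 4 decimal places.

0.6744

Conditional on each application, P(X > 5.3): A: 1; B: 0.120032.
By total probability, P(X > 5.3) = 0.63·1 + 0.37·0.120032 = 0.674412.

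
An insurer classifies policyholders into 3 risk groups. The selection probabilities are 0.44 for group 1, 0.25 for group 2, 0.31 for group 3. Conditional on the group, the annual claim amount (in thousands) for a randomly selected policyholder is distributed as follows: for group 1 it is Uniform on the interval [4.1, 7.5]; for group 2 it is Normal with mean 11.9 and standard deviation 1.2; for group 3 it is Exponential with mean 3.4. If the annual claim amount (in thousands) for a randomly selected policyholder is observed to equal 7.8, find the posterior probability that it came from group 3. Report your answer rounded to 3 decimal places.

0.974

Likelihoods f(7.8 | ·): 1: 0; 2: 0.000970144; 3: 0.0296619.
Posterior ∝ prior × likelihood. Numerator for 3: 0.31·0.0296619 = 0.00919518.
Normalizing constant: 0.44·0 + 0.25·0.000970144 + 0.31·0.0296619 = 0.00943771.
P(3 | observation) = 0.00919518 / 0.00943771 = 0.974301.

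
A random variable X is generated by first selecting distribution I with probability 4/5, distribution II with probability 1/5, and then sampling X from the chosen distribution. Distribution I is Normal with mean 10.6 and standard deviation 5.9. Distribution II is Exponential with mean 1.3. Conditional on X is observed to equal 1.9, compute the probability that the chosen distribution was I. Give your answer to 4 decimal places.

0.3383

Likelihoods f(1.9 | ·): I: 0.0227981; II: 0.178369.
Posterior ∝ prior × likelihood. Numerator for I: 0.8·0.0227981 = 0.0182385.
Normalizing constant: 0.8·0.0227981 + 0.2·0.178369 = 0.0539122.
P(I | observation) = 0.0182385 / 0.0539122 = 0.3383.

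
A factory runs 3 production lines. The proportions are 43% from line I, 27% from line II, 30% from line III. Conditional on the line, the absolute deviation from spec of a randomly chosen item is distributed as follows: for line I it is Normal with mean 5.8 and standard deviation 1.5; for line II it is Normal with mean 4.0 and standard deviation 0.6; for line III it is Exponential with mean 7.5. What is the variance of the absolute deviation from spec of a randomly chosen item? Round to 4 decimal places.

19.6809

Per component, I: μ=5.8, E[X²]=35.89; II: μ=4, E[X²]=16.36; III: μ=7.5, E[X²]=112.5.
E[X] = 0.43·5.8 + 0.27·4 + 0.3·7.5 = 5.824.
E[X²] = 0.43·35.89 + 0.27·16.36 + 0.3·112.5 = 53.5999.
Var(X) = E[X²] − (E[X])² = 53.5999 − 33.919 = 19.6809.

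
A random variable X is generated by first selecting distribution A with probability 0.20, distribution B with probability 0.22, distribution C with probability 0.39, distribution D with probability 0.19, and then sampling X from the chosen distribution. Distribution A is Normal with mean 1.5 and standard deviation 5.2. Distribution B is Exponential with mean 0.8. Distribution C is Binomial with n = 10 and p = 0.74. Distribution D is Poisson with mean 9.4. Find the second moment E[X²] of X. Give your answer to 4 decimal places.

For each component E[X²] = Var + (mean)², giving A: 29.29; B: 1.28; C: 56.684; D: 97.76.
Overall E[X²] = 0.2·29.29 + 0.22·1.28 + 0.39·56.684 + 0.19·97.76 = 46.8208.

46.8208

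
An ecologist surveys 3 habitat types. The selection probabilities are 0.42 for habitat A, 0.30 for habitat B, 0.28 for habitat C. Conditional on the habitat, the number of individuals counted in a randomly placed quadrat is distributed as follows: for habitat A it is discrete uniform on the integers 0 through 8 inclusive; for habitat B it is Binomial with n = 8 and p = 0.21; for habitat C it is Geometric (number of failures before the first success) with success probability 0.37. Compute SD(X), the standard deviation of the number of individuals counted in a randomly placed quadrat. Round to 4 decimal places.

2.4053

Per component, A: μ=4, E[X²]=22.6667; B: μ=1.68, E[X²]=4.1496; C: μ=1.7027, E[X²]=7.5011.
E[X] = 0.42·4 + 0.3·1.68 + 0.28·1.7027 = 2.66076.
E[X²] = 0.42·22.6667 + 0.3·4.1496 + 0.28·7.5011 = 12.8652.
Var(X) = E[X²] − (E[X])² = 12.8652 − 7.07963 = 5.78556.
SD(X) = √5.78556 = 2.40532.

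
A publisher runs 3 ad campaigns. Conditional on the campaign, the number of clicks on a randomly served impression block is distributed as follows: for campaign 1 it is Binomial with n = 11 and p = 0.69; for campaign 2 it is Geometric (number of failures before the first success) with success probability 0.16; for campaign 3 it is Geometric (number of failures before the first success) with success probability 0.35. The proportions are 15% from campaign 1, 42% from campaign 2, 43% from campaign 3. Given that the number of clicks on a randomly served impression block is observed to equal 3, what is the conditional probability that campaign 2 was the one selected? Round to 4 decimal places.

0.4866

Likelihoods P(X=3 | ·): 1: 0.00462301; 2: 0.0948326; 3: 0.0961188.
Posterior ∝ prior × likelihood. Numerator for 2: 0.42·0.0948326 = 0.0398297.
Normalizing constant: 0.15·0.00462301 + 0.42·0.0948326 + 0.43·0.0961188 = 0.0818542.
P(2 | observation) = 0.0398297 / 0.0818542 = 0.486593.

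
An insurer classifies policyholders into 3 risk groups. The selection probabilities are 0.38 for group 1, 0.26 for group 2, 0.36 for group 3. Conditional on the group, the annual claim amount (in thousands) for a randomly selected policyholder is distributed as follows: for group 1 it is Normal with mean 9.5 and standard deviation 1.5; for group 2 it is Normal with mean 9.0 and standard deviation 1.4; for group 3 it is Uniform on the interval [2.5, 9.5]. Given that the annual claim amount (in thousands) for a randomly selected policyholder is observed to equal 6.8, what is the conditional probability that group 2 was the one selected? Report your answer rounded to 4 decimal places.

Likelihoods f(6.8 | ·): 1: 0.0526334; 2: 0.0829013; 3: 0.142857.
Posterior ∝ prior × likelihood. Numerator for 2: 0.26·0.0829013 = 0.0215543.
Normalizing constant: 0.38·0.0526334 + 0.26·0.0829013 + 0.36·0.142857 = 0.0929836.
P(2 | observation) = 0.0215543 / 0.0929836 = 0.231808.

0.2318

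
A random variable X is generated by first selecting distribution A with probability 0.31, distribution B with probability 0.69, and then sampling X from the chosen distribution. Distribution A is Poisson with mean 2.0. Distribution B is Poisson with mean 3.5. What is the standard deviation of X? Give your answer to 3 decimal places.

1.875

Per component, A: μ=2, E[X²]=6; B: μ=3.5, E[X²]=15.75.
E[X] = 0.31·2 + 0.69·3.5 = 3.035.
E[X²] = 0.31·6 + 0.69·15.75 = 12.7275.
Var(X) = E[X²] − (E[X])² = 12.7275 − 9.21123 = 3.51627.
SD(X) = √3.51627 = 1.87517.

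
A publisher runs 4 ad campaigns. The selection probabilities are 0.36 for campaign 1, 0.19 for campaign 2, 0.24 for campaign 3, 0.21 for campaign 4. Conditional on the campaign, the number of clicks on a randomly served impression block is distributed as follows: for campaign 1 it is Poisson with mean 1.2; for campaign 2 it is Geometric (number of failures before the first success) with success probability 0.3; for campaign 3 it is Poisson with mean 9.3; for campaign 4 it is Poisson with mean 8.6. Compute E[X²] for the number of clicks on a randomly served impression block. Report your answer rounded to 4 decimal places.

43.7898

For each component E[X²] = Var + (mean)², giving 1: 2.64; 2: 13.2222; 3: 95.79; 4: 82.56.
Overall E[X²] = 0.36·2.64 + 0.19·13.2222 + 0.24·95.79 + 0.21·82.56 = 43.7898.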